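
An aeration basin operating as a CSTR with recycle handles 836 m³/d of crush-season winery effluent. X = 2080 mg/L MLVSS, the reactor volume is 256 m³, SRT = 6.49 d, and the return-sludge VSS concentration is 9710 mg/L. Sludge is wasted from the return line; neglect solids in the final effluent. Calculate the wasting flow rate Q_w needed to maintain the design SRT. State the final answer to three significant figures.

Q_w ≈ 8.45 m³/d

θ_c = V·X/(Q_w·X_r) when wasting from the recycle, so Q_w = V·X/(θ_c·X_r) = 256.0 × 2080 / (6.49 × 9710) = 8.450 m³/d.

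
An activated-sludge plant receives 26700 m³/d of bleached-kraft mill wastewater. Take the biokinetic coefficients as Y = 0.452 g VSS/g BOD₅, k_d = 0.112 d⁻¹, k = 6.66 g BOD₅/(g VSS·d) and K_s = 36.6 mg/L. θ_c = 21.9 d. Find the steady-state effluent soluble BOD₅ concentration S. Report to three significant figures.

S ≈ 2.02 mg/L

From the Monod/SRT balance for a CMAS, S = K_s·(1+k_d θ_c)/[θ_c·(Y k − k_d) − 1] = 36.6 × (1 + 0.112 × 21.9) / [21.9 × (0.452 × 6.66 − 0.112) − 1] = 126.4 / 62.47 = 2.023 mg/L.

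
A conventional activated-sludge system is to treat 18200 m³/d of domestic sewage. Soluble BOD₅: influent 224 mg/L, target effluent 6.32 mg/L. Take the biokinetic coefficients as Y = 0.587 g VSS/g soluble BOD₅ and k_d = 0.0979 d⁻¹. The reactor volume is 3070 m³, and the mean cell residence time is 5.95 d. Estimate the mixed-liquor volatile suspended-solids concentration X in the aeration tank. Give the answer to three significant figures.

X ≈ 2850 mg/L

Solving the biomass balance for X: X = Y Q (S₀−S) θ_c / [V (1+k_d θ_c)] = 0.587 × 18200 × (224 − 6.32) × 5.95 / [3070 × (1 + 0.0979 × 5.95)] = 2848 mg/L.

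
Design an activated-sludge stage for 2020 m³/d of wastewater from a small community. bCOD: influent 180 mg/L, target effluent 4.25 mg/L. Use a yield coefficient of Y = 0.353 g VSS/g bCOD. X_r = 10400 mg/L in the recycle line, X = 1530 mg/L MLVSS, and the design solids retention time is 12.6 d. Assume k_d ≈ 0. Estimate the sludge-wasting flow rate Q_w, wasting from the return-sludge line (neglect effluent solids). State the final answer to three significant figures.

V·X = Y·Q·ΔS·θ_c gives V = 0.353 × 2020 × (180 − 4.25) × 12.6 / 1530 = 1032 m³.
Q_w = (V·X)/(θ_c X_r) = 1032 × 1530 / (12.6 × 10400) = 12.05 m³/d.

Q_w ≈ 12.1 m³/d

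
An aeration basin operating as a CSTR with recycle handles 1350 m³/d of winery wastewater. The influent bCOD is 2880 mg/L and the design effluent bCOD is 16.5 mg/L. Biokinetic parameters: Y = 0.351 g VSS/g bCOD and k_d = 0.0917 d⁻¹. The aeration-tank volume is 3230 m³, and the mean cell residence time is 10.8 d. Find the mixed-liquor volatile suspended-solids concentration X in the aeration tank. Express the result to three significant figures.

X ≈ 2280 mg/L

From V·X·(1 + k_d·θ_c) = Y·Q·(S₀ − S)·θ_c: X = 0.351 × 1350 × (2880 − 16.5) × 10.8 / [3230 × (1 + 0.0917 × 10.8)] = 2279 mg/L.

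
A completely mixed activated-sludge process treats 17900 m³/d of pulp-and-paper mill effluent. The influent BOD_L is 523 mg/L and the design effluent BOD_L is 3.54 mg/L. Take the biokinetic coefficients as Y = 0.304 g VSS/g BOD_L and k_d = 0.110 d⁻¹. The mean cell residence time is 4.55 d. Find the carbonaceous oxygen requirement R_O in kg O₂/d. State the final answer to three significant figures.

Y_obs = Y / (1 + k_d θ_c) = 0.304 / (1 + 0.110 × 4.55) = 0.304 / 1.500 = 0.2026.
ΔS = 523 − 3.54 = 519.5 mg/L, so the substrate removal rate is 17900 × 519.5/1000 = 9298 kg BOD_L/d.
Biomass synthesised: P_X = Y_obs × 9298 = 1884 kg VSS/d.
R_O = Q·(S₀ − S) − 1.42·P_X = 9298 − 1.42 × 1884 = 6623 kg O₂/d.

R_O ≈ 6620 kg O₂/d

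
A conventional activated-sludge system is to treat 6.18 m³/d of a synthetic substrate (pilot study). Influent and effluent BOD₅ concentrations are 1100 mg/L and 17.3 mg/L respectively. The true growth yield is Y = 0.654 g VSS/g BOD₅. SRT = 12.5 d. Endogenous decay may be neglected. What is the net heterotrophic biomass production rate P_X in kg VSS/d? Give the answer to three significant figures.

No decay correction is needed, so Y_obs = Y = 0.654.
ΔS = 1100 − 17.3 = 1083 mg/L, so the substrate removal rate is 6.18 × 1083/1000 = 6.691 kg BOD₅/d.
Net biomass production P_X = Y_obs × Q·(S₀ − S) = 0.6540 × 6.691 = 4.376 kg VSS/d.

P_X ≈ 4.38 kg VSS/d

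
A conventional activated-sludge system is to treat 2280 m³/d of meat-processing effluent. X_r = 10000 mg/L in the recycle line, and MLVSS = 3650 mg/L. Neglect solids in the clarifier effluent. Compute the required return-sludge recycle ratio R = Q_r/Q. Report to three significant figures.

R = Q_r/Q = X/(X_r − X) = 3650 / (10000 − 3650) = 0.5748.

R ≈ 0.575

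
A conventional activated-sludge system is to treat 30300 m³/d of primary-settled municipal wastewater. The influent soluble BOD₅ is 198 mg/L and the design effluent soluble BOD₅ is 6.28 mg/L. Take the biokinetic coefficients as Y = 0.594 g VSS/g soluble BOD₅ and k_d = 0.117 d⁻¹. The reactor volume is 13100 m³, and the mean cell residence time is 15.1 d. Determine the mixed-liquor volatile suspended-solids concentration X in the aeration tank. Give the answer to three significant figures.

X ≈ 1440 mg/L

Solving the biomass balance for X: X = Y Q (S₀−S) θ_c / [V (1+k_d θ_c)] = 0.594 × 30300 × (198 − 6.28) × 15.1 / [13100 × (1 + 0.117 × 15.1)] = 1438 mg/L.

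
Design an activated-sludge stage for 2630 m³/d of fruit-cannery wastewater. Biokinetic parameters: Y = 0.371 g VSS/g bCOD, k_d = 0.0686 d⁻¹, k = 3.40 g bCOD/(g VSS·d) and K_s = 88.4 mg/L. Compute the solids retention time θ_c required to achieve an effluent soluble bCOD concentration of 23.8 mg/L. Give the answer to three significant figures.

Specific growth rate at S = 23.8 mg/L: μ = YkS/(K_s+S) = 0.371·3.40·23.8/(88.4+23.8) = 0.2676 d⁻¹.
θ_c = 1/(μ − k_d) = 1/(0.2676 − 0.0686) = 1/0.1990 = 5.026 d.

θ_c ≈ 5.03 d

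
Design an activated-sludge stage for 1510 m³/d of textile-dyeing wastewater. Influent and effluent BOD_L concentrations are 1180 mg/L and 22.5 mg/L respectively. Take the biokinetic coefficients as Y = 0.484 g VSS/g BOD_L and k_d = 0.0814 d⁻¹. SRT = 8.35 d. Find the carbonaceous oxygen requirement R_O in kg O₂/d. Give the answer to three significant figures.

Correct the yield for decay: Y_obs = Y/(1 + k_d θ_c) = 0.484 / (1 + 0.0814 × 8.35) = 0.484 / 1.680 = 0.2881.
ΔS = 1180 − 22.5 = 1158 mg/L, so the substrate removal rate is 1510 × 1158/1000 = 1748 kg BOD_L/d.
Biomass synthesised: P_X = Y_obs × 1748 = 503.6 kg VSS/d.
Carbonaceous O₂ demand = substrate oxidised − cell-mass equivalent = 1748 − 1.42 × 503.6 = 1033 kg O₂/d.

R_O ≈ 1030 kg O₂/d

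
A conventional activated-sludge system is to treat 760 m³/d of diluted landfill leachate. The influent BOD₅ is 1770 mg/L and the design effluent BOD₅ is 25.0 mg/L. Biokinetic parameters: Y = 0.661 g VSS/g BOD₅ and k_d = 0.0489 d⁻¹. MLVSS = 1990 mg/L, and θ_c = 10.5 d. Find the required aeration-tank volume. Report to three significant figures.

V ≈ 3060 m³

Rearranging the biomass balance for a CMAS with decay, V = Y·Q·ΔS·θ_c / [X·(1+k_d θ_c)] = 0.661 × 760 × (1770 − 25.0) × 10.5 / [1990 × (1 + 0.0489 × 10.5)] = 9.2×10^6 / 3012 = 3056 m³.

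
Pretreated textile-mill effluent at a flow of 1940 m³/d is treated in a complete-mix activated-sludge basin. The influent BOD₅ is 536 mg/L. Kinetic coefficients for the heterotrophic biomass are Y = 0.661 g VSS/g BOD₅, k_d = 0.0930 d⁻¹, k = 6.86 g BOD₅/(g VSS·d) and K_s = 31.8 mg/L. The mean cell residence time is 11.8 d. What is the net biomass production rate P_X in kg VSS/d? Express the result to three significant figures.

P_X ≈ 327 kg VSS/d

From the Monod/SRT balance for a CMAS, S = K_s·(1+k_d θ_c)/[θ_c·(Y k − k_d) − 1] = 31.8 × (1 + 0.0930 × 11.8) / [11.8 × (0.661 × 6.86 − 0.0930) − 1] = 66.70 / 51.41 = 1.297 mg/L.
The observed yield is Y_obs = Y/(1 + k_d·θ_c) = 0.661 / (1 + 0.0930 × 11.8) = 0.661 / 2.097 = 0.3152 g VSS per g BOD₅ removed.
Mass of BOD₅ removed per day: Q(S₀ − S) = 1940 × 534.7 g/m³ = 1037 kg/d.
So the net sludge growth is P_X = 0.3152 × 1037 = 326.9 kg VSS/d.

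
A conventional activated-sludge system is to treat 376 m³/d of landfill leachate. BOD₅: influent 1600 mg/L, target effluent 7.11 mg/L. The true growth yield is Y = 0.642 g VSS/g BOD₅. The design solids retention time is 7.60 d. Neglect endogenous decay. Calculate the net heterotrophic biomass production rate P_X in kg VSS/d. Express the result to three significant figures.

No decay correction is needed, so Y_obs = Y = 0.642.
Substrate removed = Q·(S₀ − S) = 376 m³/d × (1600 − 7.11) g/m³ = 5.99×10^5 g/d = 598.9 kg/d.
P_X = Y_obs · Q(S₀ − S) = 0.6420 × 598.9 = 384.5 kg VSS/d.

P_X ≈ 385 kg VSS/d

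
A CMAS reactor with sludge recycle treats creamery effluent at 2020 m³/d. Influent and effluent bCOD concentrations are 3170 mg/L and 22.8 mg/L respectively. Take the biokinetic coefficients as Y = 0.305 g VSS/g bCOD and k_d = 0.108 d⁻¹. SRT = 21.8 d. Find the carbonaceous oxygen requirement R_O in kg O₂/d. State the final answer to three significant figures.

Y_obs = Y / (1 + k_d θ_c) = 0.305 / (1 + 0.108 × 21.8) = 0.305 / 3.354 = 0.09093.
Q·(S₀ − S) = 2020 × (3170 − 22.8) × 10⁻³ = 6357 kg/d removed.
Biomass synthesised: P_X = Y_obs × 6357 = 578.0 kg VSS/d.
R_O = Q·(S₀ − S) − 1.42·P_X = 6357 − 1.42 × 578.0 = 5537 kg O₂/d.

R_O ≈ 5540 kg O₂/d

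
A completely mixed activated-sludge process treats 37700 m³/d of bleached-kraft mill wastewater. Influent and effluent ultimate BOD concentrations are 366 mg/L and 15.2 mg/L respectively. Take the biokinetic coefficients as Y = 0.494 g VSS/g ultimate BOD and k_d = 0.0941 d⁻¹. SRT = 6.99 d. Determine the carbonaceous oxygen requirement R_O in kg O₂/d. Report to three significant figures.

Correct the yield for decay: Y_obs = Y/(1 + k_d θ_c) = 0.494 / (1 + 0.0941 × 6.99) = 0.494 / 1.658 = 0.2980.
Substrate removed = Q·(S₀ − S) = 37700 m³/d × (366 − 15.2) g/m³ = 1.32×10^7 g/d = 13225 kg/d.
P_X = Y_obs·Q·(S₀ − S) = 0.2980 × 13225 = 3941 kg VSS/d.
R_O = Q·ΔS − 1.42 P_X = 13225 − 5596 = 7629 kg O₂/d.

R_O ≈ 7630 kg O₂/d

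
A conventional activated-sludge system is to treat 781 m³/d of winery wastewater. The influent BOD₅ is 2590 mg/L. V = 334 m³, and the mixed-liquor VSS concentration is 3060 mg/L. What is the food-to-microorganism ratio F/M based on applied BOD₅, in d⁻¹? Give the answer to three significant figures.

F/M ≈ 1.98 d⁻¹

F/M = applied load / biomass = Q·S₀/(V·X) = 781 × 2590 / (334.0 × 3060) = 1.979 d⁻¹.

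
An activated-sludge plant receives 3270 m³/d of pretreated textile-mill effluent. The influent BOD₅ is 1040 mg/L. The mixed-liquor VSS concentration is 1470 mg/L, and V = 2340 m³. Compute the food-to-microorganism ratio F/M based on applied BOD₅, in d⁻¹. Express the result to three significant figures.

F/M = applied load / biomass = Q·S₀/(V·X) = 3270 × 1040 / (2340 × 1470) = 0.9887 d⁻¹.

F/M ≈ 0.989 d⁻¹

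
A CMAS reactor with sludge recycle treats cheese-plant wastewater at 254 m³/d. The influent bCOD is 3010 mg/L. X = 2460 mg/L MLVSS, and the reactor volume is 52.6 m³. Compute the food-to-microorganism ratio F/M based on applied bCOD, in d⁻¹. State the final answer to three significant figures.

F/M = applied load / biomass = Q·S₀/(V·X) = 254 × 3010 / (52.60 × 2460) = 5.909 d⁻¹.

F/M ≈ 5.91 d⁻¹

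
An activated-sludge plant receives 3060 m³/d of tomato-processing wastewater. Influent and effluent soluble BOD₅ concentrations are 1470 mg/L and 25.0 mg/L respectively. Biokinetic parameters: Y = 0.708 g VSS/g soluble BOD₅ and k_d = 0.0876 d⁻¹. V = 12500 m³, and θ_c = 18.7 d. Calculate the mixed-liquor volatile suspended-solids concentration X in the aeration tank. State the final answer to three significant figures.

From V·X·(1 + k_d·θ_c) = Y·Q·(S₀ − S)·θ_c: X = 0.708 × 3060 × (1470 − 25.0) × 18.7 / [12500 × (1 + 0.0876 × 18.7)] = 1775 mg/L.

X ≈ 1780 mg/L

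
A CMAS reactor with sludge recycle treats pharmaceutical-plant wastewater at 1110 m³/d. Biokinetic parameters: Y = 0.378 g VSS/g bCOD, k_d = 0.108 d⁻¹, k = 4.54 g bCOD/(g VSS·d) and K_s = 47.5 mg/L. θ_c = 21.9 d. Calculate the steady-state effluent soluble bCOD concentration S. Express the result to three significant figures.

S ≈ 4.67 mg/L

For a completely mixed reactor with recycle the Lawrence–McCarty relation gives S = K_s·(1 + k_d·θ_c) / [θ_c·(Y·k − k_d) − 1] = 47.5 × (1 + 0.108 × 21.9) / [21.9 × (0.378 × 4.54 − 0.108) − 1] = 159.8 / 34.22 = 4.671 mg/L.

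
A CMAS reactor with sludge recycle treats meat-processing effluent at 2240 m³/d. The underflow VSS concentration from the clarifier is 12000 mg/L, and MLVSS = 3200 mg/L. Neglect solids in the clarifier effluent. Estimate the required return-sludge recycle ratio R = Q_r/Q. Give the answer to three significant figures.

Mass balance around the secondary clarifier (neglecting effluent solids): R = X / (X_r − X) = 3200 / (12000 − 3200) = 0.3636.

R ≈ 0.364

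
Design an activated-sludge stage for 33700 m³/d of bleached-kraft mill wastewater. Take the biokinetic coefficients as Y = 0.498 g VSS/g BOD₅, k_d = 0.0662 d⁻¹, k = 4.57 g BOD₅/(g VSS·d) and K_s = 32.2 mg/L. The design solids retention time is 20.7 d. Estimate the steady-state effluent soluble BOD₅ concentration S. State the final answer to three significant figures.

Effluent substrate depends only on kinetics and SRT: S = K_s(1 + k_d θ_c) / [θ_c(Yk − k_d) − 1] = 32.2 × (1 + 0.0662 × 20.7) / [20.7 × (0.498 × 4.57 − 0.0662) − 1] = 76.32 / 44.74 = 1.706 mg/L.

S ≈ 1.71 mg/L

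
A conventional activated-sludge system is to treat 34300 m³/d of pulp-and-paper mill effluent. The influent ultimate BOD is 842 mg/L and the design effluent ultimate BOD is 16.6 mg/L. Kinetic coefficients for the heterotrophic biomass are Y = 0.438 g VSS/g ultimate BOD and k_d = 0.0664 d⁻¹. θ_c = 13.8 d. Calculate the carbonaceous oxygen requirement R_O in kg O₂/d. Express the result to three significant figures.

Y_obs = Y / (1 + k_d θ_c) = 0.438 / (1 + 0.0664 × 13.8) = 0.438 / 1.916 = 0.2286.
Mass of ultimate BOD removed per day: Q(S₀ − S) = 34300 × 825.4 g/m³ = 28311 kg/d.
Biomass synthesised: P_X = Y_obs × 28311 = 6471 kg VSS/d.
Carbonaceous O₂ demand = substrate oxidised − cell-mass equivalent = 28311 − 1.42 × 6471 = 19123 kg O₂/d.

R_O ≈ 19100 kg O₂/d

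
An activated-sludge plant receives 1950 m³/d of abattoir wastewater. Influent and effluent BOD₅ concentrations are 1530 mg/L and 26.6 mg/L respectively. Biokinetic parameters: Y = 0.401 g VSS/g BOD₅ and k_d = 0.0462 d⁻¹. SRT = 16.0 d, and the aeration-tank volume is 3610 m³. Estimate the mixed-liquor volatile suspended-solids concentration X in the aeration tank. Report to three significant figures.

Solving the biomass balance for X: X = Y Q (S₀−S) θ_c / [V (1+k_d θ_c)] = 0.401 × 1950 × (1530 − 26.6) × 16.0 / [3610 × (1 + 0.0462 × 16.0)] = 2996 mg/L.

X ≈ 3000 mg/L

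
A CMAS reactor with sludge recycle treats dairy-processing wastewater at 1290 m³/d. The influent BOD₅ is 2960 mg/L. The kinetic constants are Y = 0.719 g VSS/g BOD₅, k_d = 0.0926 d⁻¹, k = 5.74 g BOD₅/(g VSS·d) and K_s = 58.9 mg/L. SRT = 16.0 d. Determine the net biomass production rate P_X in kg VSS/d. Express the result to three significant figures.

From the Monod/SRT balance for a CMAS, S = K_s·(1+k_d θ_c)/[θ_c·(Y k − k_d) − 1] = 58.9 × (1 + 0.0926 × 16.0) / [16.0 × (0.719 × 5.74 − 0.0926) − 1] = 146.2 / 63.55 = 2.300 mg/L.
Observed yield with endogenous decay: Y_obs = Y / (1 + k_d·θ_c) = 0.719 / (1 + 0.0926 × 16.0) = 0.719 / 2.482 = 0.2897 g VSS/g BOD₅.
Q·(S₀ − S) = 1290 × (2960 − 2.30) × 10⁻³ = 3815 kg/d removed.
So the net sludge growth is P_X = 0.2897 × 3815 = 1105 kg VSS/d.

P_X ≈ 1110 kg VSS/d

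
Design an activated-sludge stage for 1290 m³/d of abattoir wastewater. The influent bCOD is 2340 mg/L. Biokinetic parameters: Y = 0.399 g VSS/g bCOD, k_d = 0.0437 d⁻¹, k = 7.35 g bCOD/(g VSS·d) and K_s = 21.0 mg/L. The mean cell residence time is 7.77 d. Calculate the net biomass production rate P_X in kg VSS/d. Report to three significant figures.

P_X ≈ 899 kg VSS/d

For a completely mixed reactor with recycle the Lawrence–McCarty relation gives S = K_s·(1 + k_d·θ_c) / [θ_c·(Y·k − k_d) − 1] = 21.0 × (1 + 0.0437 × 7.77) / [7.77 × (0.399 × 7.35 − 0.0437) − 1] = 28.13 / 21.45 = 1.312 mg/L.
Y_obs = Y / (1 + k_d θ_c) = 0.399 / (1 + 0.0437 × 7.77) = 0.399 / 1.340 = 0.2979.
ΔS = 2340 − 1.31 = 2339 mg/L, so the substrate removal rate is 1290 × 2339/1000 = 3017 kg bCOD/d.
P_X = Y_obs · Q(S₀ − S) = 0.2979 × 3017 = 898.6 kg VSS/d.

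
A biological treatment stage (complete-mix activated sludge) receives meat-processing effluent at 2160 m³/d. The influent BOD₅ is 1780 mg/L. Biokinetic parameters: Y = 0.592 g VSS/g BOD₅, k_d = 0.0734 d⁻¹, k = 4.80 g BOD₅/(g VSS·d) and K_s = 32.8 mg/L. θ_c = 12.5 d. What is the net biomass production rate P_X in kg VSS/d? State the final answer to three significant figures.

P_X ≈ 1190 kg VSS/d

From the Monod/SRT balance for a CMAS, S = K_s·(1+k_d θ_c)/[θ_c·(Y k − k_d) − 1] = 32.8 × (1 + 0.0734 × 12.5) / [12.5 × (0.592 × 4.80 − 0.0734) − 1] = 62.89 / 33.60 = 1.872 mg/L.
Y_obs = Y / (1 + k_d θ_c) = 0.592 / (1 + 0.0734 × 12.5) = 0.592 / 1.917 = 0.3087.
ΔS = 1780 − 1.87 = 1778 mg/L, so the substrate removal rate is 2160 × 1778/1000 = 3841 kg BOD₅/d.
Net biomass production P_X = Y_obs × Q·(S₀ − S) = 0.3087 × 3841 = 1186 kg VSS/d.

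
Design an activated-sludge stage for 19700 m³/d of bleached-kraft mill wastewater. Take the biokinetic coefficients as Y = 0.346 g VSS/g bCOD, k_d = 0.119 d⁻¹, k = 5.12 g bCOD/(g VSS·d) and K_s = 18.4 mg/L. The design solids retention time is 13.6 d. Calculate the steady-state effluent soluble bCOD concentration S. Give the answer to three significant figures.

Effluent substrate depends only on kinetics and SRT: S = K_s(1 + k_d θ_c) / [θ_c(Yk − k_d) − 1] = 18.4 × (1 + 0.119 × 13.6) / [13.6 × (0.346 × 5.12 − 0.119) − 1] = 48.18 / 21.47 = 2.244 mg/L.

S ≈ 2.24 mg/L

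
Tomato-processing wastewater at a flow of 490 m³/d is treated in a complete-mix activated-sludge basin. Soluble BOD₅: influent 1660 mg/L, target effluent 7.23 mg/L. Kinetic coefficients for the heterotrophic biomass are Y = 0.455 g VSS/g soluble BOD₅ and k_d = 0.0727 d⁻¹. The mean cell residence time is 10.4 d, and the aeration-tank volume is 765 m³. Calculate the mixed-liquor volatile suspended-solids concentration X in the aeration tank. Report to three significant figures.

X ≈ 2850 mg/L

X = Y·Q·ΔS·θ_c / [V·(1 + k_d θ_c)] = 0.455 × 490 × (1660 − 7.23) × 10.4 / [765 × (1 + 0.0727 × 10.4)] = 2853 mg/L.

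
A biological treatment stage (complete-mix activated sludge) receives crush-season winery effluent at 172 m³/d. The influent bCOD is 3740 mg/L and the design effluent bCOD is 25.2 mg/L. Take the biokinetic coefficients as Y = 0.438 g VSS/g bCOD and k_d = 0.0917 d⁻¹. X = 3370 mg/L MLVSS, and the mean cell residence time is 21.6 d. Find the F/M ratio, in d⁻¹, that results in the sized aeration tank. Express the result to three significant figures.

F/M ≈ 0.317 d⁻¹

From the SRT design equation V = Y Q (S₀−S) θ_c / [X (1 + k_d θ_c)] = 0.438 × 172 × (3740 − 25.2) × 21.6 / [3370 × (1 + 0.0917 × 21.6)] = 6.04×10^6 / 10045 = 601.8 m³.
F/M = applied load / biomass = Q·S₀/(V·X) = 172 × 3740 / (601.8 × 3370) = 0.3172 d⁻¹.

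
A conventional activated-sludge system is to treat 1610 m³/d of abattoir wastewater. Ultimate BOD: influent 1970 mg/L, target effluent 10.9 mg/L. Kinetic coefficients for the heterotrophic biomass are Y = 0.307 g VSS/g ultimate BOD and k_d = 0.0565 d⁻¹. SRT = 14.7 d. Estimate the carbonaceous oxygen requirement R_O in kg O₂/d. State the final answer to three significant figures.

R_O ≈ 2400 kg O₂/d

Y_obs = Y / (1 + k_d θ_c) = 0.307 / (1 + 0.0565 × 14.7) = 0.307 / 1.831 = 0.1677.
Q·(S₀ − S) = 1610 × (1970 − 10.9) × 10⁻³ = 3154 kg/d removed.
P_X = Y_obs·Q·(S₀ − S) = 0.1677 × 3154 = 529.0 kg VSS/d.
R_O = Q·(S₀ − S) − 1.42·P_X = 3154 − 1.42 × 529.0 = 2403 kg O₂/d.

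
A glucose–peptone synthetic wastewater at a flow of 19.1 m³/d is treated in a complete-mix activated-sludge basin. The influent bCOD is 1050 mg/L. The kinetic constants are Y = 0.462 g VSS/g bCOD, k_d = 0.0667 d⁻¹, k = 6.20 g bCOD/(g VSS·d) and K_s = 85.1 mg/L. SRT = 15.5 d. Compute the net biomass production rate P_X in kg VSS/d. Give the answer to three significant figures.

P_X ≈ 4.54 kg VSS/d

For a completely mixed reactor with recycle the Lawrence–McCarty relation gives S = K_s·(1 + k_d·θ_c) / [θ_c·(Y·k − k_d) − 1] = 85.1 × (1 + 0.0667 × 15.5) / [15.5 × (0.462 × 6.20 − 0.0667) − 1] = 173.1 / 42.36 = 4.086 mg/L.
Y_obs = Y / (1 + k_d θ_c) = 0.462 / (1 + 0.0667 × 15.5) = 0.462 / 2.034 = 0.2272.
Mass of bCOD removed per day: Q(S₀ − S) = 19.1 × 1046 g/m³ = 19.98 kg/d.
Net biomass production P_X = Y_obs × Q·(S₀ − S) = 0.2272 × 19.98 = 4.538 kg VSS/d.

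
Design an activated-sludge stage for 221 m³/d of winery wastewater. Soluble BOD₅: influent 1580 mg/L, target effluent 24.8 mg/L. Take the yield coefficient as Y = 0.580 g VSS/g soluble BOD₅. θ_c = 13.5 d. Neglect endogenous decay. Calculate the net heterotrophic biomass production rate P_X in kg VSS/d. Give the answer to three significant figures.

Since k_d ≈ 0, Y_obs = Y = 0.580 g VSS/g soluble BOD₅.
ΔS = 1580 − 24.8 = 1555 mg/L, so the substrate removal rate is 221 × 1555/1000 = 343.7 kg soluble BOD₅/d.
Net biomass production P_X = Y_obs × Q·(S₀ − S) = 0.5800 × 343.7 = 199.3 kg VSS/d.

P_X ≈ 199 kg VSS/d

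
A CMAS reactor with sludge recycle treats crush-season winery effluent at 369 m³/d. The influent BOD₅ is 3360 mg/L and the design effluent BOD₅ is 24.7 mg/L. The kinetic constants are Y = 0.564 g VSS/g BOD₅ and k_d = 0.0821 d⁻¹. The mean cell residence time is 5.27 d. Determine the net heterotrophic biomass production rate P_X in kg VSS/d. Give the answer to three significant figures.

P_X ≈ 485 kg VSS/d

Observed yield with endogenous decay: Y_obs = Y / (1 + k_d·θ_c) = 0.564 / (1 + 0.0821 × 5.27) = 0.564 / 1.433 = 0.3937 g VSS/g BOD₅.
Q·(S₀ − S) = 369 × (3360 − 24.7) × 10⁻³ = 1231 kg/d removed.
Net biomass production P_X = Y_obs × Q·(S₀ − S) = 0.3937 × 1231 = 484.5 kg VSS/d.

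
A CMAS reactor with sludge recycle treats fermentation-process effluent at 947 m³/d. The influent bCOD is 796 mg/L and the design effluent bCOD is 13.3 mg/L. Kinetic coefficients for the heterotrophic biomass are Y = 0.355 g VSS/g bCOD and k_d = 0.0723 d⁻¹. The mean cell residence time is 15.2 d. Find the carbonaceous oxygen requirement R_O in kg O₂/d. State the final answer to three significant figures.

R_O ≈ 563 kg O₂/d

The observed yield is Y_obs = Y/(1 + k_d·θ_c) = 0.355 / (1 + 0.0723 × 15.2) = 0.355 / 2.099 = 0.1691 g VSS per g bCOD removed.
Mass of bCOD removed per day: Q(S₀ − S) = 947 × 782.7 g/m³ = 741.2 kg/d.
Net sludge production P_X = 0.1691 × 741.2 = 125.4 kg VSS/d.
R_O = Q·(S₀ − S) − 1.42·P_X = 741.2 − 1.42 × 125.4 = 563.2 kg O₂/d.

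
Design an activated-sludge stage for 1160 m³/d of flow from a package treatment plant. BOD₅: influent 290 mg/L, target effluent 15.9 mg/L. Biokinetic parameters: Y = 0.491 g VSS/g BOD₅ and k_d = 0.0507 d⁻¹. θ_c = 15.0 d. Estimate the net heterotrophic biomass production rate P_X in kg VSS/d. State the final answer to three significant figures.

P_X ≈ 88.7 kg VSS/d

Correct the yield for decay: Y_obs = Y/(1 + k_d θ_c) = 0.491 / (1 + 0.0507 × 15.0) = 0.491 / 1.760 = 0.2789.
ΔS = 290 − 15.9 = 274.1 mg/L, so the substrate removal rate is 1160 × 274.1/1000 = 318.0 kg BOD₅/d.
So the net sludge growth is P_X = 0.2789 × 318.0 = 88.68 kg VSS/d.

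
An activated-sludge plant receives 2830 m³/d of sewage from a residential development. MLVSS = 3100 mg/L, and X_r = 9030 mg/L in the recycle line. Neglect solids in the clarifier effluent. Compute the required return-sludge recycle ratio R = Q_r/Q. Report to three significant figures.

R ≈ 0.523

R = Q_r/Q = X/(X_r − X) = 3100 / (9030 − 3100) = 0.5228.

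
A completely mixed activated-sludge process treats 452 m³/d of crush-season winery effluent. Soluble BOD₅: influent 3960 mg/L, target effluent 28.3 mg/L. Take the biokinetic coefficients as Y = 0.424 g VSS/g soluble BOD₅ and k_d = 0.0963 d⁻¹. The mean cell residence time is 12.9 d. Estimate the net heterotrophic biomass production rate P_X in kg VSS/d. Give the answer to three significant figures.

P_X ≈ 336 kg VSS/d

Observed yield with endogenous decay: Y_obs = Y / (1 + k_d·θ_c) = 0.424 / (1 + 0.0963 × 12.9) = 0.424 / 2.242 = 0.1891 g VSS/g soluble BOD₅.
Substrate removed = Q·(S₀ − S) = 452 m³/d × (3960 − 28.3) g/m³ = 1.78×10^6 g/d = 1777 kg/d.
Biomass produced: P_X = Y_obs·Q·ΔS = 0.1891 × 1777 ≈ 336.0 kg VSS/d.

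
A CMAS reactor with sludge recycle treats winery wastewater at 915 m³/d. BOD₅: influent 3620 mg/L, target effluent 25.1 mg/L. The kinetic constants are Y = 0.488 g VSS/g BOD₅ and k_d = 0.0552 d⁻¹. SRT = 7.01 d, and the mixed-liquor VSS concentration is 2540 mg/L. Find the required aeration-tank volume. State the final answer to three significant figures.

V ≈ 3190 m³

Steady-state biomass mass balance: V·X·(1 + k_d·θ_c) = Y·Q·(S₀ − S)·θ_c, so V = 0.488 × 915 × (3620 − 25.1) × 7.01 / [2540 × (1 + 0.0552 × 7.01)] = 1.13×10^7 / 3523 = 3194 m³.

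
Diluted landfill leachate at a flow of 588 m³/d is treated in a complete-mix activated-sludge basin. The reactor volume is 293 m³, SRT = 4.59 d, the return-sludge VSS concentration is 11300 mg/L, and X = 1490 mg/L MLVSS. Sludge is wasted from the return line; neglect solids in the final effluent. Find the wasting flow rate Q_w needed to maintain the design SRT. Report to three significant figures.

Q_w ≈ 8.42 m³/d

θ_c = V·X/(Q_w·X_r) when wasting from the recycle, so Q_w = V·X/(θ_c·X_r) = 293.0 × 1490 / (4.59 × 11300) = 8.417 m³/d.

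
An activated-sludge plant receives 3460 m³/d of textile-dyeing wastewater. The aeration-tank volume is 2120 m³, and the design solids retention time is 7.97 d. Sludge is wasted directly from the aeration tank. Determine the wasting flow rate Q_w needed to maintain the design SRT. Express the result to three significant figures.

For wasting at MLVSS concentration, Q_w = V/θ_c = 2120/7.97 = 266.0 m³/d.

Q_w ≈ 266 m³/d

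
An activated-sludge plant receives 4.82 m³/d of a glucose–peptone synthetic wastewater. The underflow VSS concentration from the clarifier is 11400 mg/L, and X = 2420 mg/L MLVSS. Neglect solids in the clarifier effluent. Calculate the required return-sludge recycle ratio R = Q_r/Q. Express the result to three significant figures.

R ≈ 0.269

Mass balance around the secondary clarifier (neglecting effluent solids): R = X / (X_r − X) = 2420 / (11400 − 2420) = 0.2695.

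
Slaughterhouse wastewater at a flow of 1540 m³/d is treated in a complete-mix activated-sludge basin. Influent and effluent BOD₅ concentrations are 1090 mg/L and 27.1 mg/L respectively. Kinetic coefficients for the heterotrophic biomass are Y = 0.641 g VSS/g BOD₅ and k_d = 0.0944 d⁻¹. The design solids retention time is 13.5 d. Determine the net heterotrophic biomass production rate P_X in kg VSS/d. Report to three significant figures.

Y_obs = Y / (1 + k_d θ_c) = 0.641 / (1 + 0.0944 × 13.5) = 0.641 / 2.274 = 0.2818.
ΔS = 1090 − 27.1 = 1063 mg/L, so the substrate removal rate is 1540 × 1063/1000 = 1637 kg BOD₅/d.
So the net sludge growth is P_X = 0.2818 × 1637 = 461.3 kg VSS/d.

P_X ≈ 461 kg VSS/d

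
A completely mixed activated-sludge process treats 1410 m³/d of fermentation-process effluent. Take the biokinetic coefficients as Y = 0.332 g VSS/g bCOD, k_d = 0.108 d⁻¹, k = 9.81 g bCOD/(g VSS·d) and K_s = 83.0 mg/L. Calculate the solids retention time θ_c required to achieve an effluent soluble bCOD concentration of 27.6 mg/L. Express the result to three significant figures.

θ_c ≈ 1.42 d

At the target effluent, Y k S/(K_s+S) = 0.332×9.81×27.6/110.6 = 0.8128 d⁻¹.
θ_c = 1/(μ − k_d) = 1/(0.8128 − 0.108) = 1/0.7048 = 1.419 d.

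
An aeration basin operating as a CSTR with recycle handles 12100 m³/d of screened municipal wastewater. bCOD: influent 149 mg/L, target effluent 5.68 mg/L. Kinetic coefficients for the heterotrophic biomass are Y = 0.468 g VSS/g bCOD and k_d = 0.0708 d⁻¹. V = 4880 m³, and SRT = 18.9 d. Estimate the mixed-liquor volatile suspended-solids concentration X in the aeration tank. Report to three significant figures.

X ≈ 1340 mg/L

From V·X·(1 + k_d·θ_c) = Y·Q·(S₀ − S)·θ_c: X = 0.468 × 12100 × (149 − 5.68) × 18.9 / [4880 × (1 + 0.0708 × 18.9)] = 1344 mg/L.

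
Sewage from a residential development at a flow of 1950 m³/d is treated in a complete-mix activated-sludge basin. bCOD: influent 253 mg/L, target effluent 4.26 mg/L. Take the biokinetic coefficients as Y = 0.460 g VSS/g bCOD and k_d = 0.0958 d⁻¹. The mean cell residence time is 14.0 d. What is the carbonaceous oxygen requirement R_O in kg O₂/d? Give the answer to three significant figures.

Observed yield with endogenous decay: Y_obs = Y / (1 + k_d·θ_c) = 0.460 / (1 + 0.0958 × 14.0) = 0.460 / 2.341 = 0.1965 g VSS/g bCOD.
Substrate removed = Q·(S₀ − S) = 1950 m³/d × (253 − 4.26) g/m³ = 4.85×10^5 g/d = 485.0 kg/d.
Biomass synthesised: P_X = Y_obs × 485.0 = 95.30 kg VSS/d.
Carbonaceous O₂ demand = substrate oxidised − cell-mass equivalent = 485.0 − 1.42 × 95.30 = 349.7 kg O₂/d.

R_O ≈ 350 kg O₂/d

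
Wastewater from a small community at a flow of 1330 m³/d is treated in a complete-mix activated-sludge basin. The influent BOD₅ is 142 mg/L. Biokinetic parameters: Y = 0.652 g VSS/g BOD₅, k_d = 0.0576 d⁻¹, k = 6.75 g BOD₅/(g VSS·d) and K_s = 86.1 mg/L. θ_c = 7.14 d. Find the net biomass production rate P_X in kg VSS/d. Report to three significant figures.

P_X ≈ 84.8 kg VSS/d

Effluent substrate depends only on kinetics and SRT: S = K_s(1 + k_d θ_c) / [θ_c(Yk − k_d) − 1] = 86.1 × (1 + 0.0576 × 7.14) / [7.14 × (0.652 × 6.75 − 0.0576) − 1] = 121.5 / 30.01 = 4.049 mg/L.
Y_obs = Y / (1 + k_d θ_c) = 0.652 / (1 + 0.0576 × 7.14) = 0.652 / 1.411 = 0.4620.
Substrate removed = Q·(S₀ − S) = 1330 m³/d × (142 − 4.05) g/m³ = 1.83×10^5 g/d = 183.5 kg/d.
So the net sludge growth is P_X = 0.4620 × 183.5 = 84.76 kg VSS/d.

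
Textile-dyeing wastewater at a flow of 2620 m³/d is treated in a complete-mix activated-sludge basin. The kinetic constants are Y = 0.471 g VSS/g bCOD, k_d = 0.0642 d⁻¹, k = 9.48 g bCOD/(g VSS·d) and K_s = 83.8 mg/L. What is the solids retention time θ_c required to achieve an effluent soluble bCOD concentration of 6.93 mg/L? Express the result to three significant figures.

θ_c ≈ 3.61 d

From 1/θ_c = Y·k·S/(K_s + S) − k_d: Y·k·S/(K_s+S) = 0.471 × 9.48 × 6.93 / (83.8 + 6.93) = 0.3410 d⁻¹.
1/θ_c = 0.3410 − 0.0642 = 0.2768 d⁻¹, so θ_c = 3.612 d.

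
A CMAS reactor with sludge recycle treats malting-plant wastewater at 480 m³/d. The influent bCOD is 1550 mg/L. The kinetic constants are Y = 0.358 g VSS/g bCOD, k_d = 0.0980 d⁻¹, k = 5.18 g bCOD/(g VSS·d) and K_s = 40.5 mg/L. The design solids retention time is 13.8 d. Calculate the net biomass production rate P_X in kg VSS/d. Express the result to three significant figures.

From the Monod/SRT balance for a CMAS, S = K_s·(1+k_d θ_c)/[θ_c·(Y k − k_d) − 1] = 40.5 × (1 + 0.0980 × 13.8) / [13.8 × (0.358 × 5.18 − 0.0980) − 1] = 95.27 / 23.24 = 4.100 mg/L.
Y_obs = Y / (1 + k_d θ_c) = 0.358 / (1 + 0.0980 × 13.8) = 0.358 / 2.352 = 0.1522.
Substrate removed = Q·(S₀ − S) = 480 m³/d × (1550 − 4.10) g/m³ = 7.42×10^5 g/d = 742.0 kg/d.
So the net sludge growth is P_X = 0.1522 × 742.0 = 112.9 kg VSS/d.

P_X ≈ 113 kg VSS/d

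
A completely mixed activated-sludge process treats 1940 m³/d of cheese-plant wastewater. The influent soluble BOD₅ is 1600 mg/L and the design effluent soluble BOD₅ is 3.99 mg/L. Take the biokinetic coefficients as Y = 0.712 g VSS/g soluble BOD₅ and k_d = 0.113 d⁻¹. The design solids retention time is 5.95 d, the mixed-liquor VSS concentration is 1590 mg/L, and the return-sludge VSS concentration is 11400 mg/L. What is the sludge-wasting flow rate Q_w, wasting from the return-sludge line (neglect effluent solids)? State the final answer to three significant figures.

Rearranging the biomass balance for a CMAS with decay, V = Y·Q·ΔS·θ_c / [X·(1+k_d θ_c)] = 0.712 × 1940 × (1600 − 3.99) × 5.95 / [1590 × (1 + 0.113 × 5.95)] = 1.31×10^7 / 2659 = 4933 m³.
θ_c = V·X/(Q_w·X_r) when wasting from the recycle, so Q_w = V·X/(θ_c·X_r) = 4933 × 1590 / (5.95 × 11400) = 115.6 m³/d.

Q_w ≈ 116 m³/d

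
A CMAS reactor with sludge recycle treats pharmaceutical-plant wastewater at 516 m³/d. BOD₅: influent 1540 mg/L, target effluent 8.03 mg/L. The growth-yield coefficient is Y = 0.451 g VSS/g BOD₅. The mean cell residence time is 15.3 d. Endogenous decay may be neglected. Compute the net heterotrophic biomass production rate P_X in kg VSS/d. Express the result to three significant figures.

P_X ≈ 357 kg VSS/d

No decay correction is needed, so Y_obs = Y = 0.451.
ΔS = 1540 − 8.03 = 1532 mg/L, so the substrate removal rate is 516 × 1532/1000 = 790.5 kg BOD₅/d.
So the net sludge growth is P_X = 0.4510 × 790.5 = 356.5 kg VSS/d.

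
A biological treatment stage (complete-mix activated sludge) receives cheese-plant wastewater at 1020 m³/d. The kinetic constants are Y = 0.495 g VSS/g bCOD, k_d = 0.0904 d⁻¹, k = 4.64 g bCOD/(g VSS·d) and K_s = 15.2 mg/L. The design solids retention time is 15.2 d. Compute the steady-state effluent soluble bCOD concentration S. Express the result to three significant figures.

Effluent substrate depends only on kinetics and SRT: S = K_s(1 + k_d θ_c) / [θ_c(Yk − k_d) − 1] = 15.2 × (1 + 0.0904 × 15.2) / [15.2 × (0.495 × 4.64 − 0.0904) − 1] = 36.09 / 32.54 = 1.109 mg/L.

S ≈ 1.11 mg/L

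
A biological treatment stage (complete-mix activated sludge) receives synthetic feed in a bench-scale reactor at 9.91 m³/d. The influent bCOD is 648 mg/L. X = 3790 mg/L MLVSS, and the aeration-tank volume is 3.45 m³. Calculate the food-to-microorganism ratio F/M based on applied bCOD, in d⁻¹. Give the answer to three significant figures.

F/M ≈ 0.491 d⁻¹

F/M = applied load / biomass = Q·S₀/(V·X) = 9.91 × 648 / (3.450 × 3790) = 0.4911 d⁻¹.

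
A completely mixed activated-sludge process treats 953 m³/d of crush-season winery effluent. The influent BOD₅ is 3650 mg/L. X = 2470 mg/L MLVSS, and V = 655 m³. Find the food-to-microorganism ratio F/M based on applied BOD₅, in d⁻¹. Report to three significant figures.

F/M = Q·S₀ / (V·X) = 953 × 3650 / (655.0 × 2470) = 2.150 g BOD₅·(g VSS·d)⁻¹.

F/M ≈ 2.15 d⁻¹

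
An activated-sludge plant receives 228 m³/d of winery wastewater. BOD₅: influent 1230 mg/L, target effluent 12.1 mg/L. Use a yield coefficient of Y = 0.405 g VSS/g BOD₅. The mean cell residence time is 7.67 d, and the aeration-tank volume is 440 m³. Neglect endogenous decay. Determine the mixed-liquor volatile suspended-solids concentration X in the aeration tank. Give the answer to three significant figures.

X ≈ 1960 mg/L

X = Y·Q·ΔS·θ_c / V = 0.405 × 228 × (1230 − 12.1) × 7.67 / 440 = 1960 mg/L.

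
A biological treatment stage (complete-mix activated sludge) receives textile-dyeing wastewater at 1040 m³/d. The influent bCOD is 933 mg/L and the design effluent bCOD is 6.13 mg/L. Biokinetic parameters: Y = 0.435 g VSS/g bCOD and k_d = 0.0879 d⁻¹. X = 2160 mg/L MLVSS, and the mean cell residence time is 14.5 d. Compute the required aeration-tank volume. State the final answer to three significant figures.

Rearranging the biomass balance for a CMAS with decay, V = Y·Q·ΔS·θ_c / [X·(1+k_d θ_c)] = 0.435 × 1040 × (933 − 6.13) × 14.5 / [2160 × (1 + 0.0879 × 14.5)] = 6.08×10^6 / 4913 = 1238 m³.

V ≈ 1240 m³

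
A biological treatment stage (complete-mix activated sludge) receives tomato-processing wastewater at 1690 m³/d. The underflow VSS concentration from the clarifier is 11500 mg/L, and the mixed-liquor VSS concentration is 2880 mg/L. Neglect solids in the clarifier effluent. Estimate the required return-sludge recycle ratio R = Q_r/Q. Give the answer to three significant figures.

Mass balance around the secondary clarifier (neglecting effluent solids): R = X / (X_r − X) = 2880 / (11500 − 2880) = 0.3341.

R ≈ 0.334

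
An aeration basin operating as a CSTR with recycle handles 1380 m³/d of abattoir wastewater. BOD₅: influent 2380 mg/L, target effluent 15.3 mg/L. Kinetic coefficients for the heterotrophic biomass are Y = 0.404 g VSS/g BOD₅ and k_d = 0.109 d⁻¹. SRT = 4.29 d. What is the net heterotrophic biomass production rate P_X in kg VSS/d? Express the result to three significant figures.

P_X ≈ 898 kg VSS/d

The observed yield is Y_obs = Y/(1 + k_d·θ_c) = 0.404 / (1 + 0.109 × 4.29) = 0.404 / 1.468 = 0.2753 g VSS per g BOD₅ removed.
Substrate removed = Q·(S₀ − S) = 1380 m³/d × (2380 − 15.3) g/m³ = 3.26×10^6 g/d = 3263 kg/d.
P_X = Y_obs · Q(S₀ − S) = 0.2753 × 3263 = 898.3 kg VSS/d.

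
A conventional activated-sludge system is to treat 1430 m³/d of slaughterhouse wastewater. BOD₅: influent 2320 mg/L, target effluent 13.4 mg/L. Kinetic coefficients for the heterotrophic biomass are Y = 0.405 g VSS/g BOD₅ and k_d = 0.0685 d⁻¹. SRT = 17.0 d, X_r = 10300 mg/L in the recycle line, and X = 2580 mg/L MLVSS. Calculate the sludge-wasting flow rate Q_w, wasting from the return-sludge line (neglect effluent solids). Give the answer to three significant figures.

Q_w ≈ 59.9 m³/d

Steady-state biomass mass balance: V·X·(1 + k_d·θ_c) = Y·Q·(S₀ − S)·θ_c, so V = 0.405 × 1430 × (2320 − 13.4) × 17.0 / [2580 × (1 + 0.0685 × 17.0)] = 2.27×10^7 / 5584 = 4067 m³.
θ_c = V·X/(Q_w·X_r) when wasting from the recycle, so Q_w = V·X/(θ_c·X_r) = 4067 × 2580 / (17.0 × 10300) = 59.92 m³/d.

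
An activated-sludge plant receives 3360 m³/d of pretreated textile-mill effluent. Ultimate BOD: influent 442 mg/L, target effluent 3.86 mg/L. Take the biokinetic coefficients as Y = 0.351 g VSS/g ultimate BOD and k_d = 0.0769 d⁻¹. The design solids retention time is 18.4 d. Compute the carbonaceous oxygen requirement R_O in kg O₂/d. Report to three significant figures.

R_O ≈ 1170 kg O₂/d

Correct the yield for decay: Y_obs = Y/(1 + k_d θ_c) = 0.351 / (1 + 0.0769 × 18.4) = 0.351 / 2.415 = 0.1453.
Substrate removed = Q·(S₀ − S) = 3360 m³/d × (442 − 3.86) g/m³ = 1.47×10^6 g/d = 1472 kg/d.
Biomass synthesised: P_X = Y_obs × 1472 = 214.0 kg VSS/d.
R_O = Q·ΔS − 1.42 P_X = 1472 − 303.8 = 1168 kg O₂/d.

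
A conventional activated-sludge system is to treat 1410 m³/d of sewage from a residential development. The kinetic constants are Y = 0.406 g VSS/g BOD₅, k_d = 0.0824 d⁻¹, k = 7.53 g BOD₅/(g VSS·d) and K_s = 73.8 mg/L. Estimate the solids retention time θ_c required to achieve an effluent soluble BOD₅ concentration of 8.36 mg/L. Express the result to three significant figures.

From 1/θ_c = Y·k·S/(K_s + S) − k_d: Y·k·S/(K_s+S) = 0.406 × 7.53 × 8.36 / (73.8 + 8.36) = 0.3111 d⁻¹.
1/θ_c = 0.3111 − 0.0824 = 0.2287 d⁻¹, so θ_c = 4.373 d.

θ_c ≈ 4.37 d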